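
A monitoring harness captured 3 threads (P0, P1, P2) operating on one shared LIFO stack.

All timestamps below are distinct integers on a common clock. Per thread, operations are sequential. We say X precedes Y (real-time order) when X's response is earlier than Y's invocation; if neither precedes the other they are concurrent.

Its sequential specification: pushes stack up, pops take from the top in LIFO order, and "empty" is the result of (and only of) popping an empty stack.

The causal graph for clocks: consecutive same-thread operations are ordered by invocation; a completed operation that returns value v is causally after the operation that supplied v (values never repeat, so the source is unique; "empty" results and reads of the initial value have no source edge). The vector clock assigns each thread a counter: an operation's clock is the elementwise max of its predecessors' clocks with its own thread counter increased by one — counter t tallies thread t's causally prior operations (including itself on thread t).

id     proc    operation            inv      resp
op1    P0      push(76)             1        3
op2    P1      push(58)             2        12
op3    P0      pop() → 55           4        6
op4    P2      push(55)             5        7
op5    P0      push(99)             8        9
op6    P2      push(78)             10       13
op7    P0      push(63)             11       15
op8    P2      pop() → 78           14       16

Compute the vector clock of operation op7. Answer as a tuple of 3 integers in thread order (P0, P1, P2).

(4, 0, 1)

op4 (invocation 5): nothing precedes it; P2's component alone gives (0, 0, 1)
op2 (invocation 2): nothing precedes it; P1's component alone gives (0, 1, 0)
op1 (invocation 1): nothing precedes it; P0's component alone gives (1, 0, 0)
op6, invoked 10, takes VC(op4)=(0, 0, 1) under max, adds 1 for P2 → (0, 0, 2)
op8, invoked 14, takes VC(op6)=(0, 0, 2) under max, adds 1 for P2 → (0, 0, 3)
op3, invoked 4, takes VC(op1)=(1, 0, 0), VC(op4)=(0, 0, 1) under max, adds 1 for P0 → (2, 0, 1)
op5, invoked 8, takes VC(op3)=(2, 0, 1) under max, adds 1 for P0 → (3, 0, 1)
op7, invoked 11, takes VC(op5)=(3, 0, 1) under max, adds 1 for P0 → (4, 0, 1)
target: VC(op7) = (4, 0, 1)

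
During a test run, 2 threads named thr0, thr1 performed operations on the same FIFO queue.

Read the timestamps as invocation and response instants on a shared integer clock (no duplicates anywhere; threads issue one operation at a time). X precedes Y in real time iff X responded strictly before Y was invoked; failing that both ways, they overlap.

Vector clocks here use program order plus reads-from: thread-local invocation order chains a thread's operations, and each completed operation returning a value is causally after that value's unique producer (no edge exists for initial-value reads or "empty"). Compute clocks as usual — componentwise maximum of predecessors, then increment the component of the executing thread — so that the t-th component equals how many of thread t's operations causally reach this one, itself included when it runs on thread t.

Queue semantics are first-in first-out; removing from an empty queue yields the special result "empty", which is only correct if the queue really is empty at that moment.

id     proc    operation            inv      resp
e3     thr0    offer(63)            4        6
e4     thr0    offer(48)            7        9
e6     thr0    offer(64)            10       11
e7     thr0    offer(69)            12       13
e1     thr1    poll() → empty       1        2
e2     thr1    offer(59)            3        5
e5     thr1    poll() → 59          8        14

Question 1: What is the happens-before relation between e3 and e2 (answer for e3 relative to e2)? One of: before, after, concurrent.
Answer: concurrent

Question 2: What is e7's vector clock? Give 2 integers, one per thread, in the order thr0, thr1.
Answer: (4, 0)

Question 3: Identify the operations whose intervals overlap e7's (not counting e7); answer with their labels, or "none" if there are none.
Answer: e5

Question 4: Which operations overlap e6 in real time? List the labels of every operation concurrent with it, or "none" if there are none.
Answer: e5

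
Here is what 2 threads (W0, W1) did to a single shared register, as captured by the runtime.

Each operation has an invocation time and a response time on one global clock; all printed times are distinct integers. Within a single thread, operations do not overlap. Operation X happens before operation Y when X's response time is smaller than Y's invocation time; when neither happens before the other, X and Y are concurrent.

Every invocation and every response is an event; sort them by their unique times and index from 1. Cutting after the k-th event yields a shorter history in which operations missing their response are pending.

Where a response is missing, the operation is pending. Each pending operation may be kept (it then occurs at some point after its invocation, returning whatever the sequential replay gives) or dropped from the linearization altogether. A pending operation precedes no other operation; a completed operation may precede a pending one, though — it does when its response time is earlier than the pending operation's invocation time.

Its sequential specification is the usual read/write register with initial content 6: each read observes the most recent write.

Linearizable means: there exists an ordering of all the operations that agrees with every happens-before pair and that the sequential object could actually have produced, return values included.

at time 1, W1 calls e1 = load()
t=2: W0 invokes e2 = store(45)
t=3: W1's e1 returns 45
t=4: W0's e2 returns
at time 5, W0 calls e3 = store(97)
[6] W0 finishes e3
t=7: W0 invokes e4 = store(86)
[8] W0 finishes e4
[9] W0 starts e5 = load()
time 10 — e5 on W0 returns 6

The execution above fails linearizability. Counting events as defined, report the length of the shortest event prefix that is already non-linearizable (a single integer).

10

events 1..9 are linearizable, e.g. via e2, e1, e3, e4:
1. e2 store(45), leaving value 45
2. e1 load() → 45, leaving value 45
3. e3 store(97), leaving value 97
4. e4 store(86), leaving value 86
at event 10 (e5's time-10 response) nothing linearizes any more
for example e1, e2, e3, e4, e5 fails at step 1: e1 load() → 45 is not legal there
for example e2, e1, e3, e4, e5 fails at step 5: e5 load() → 6 is not legal there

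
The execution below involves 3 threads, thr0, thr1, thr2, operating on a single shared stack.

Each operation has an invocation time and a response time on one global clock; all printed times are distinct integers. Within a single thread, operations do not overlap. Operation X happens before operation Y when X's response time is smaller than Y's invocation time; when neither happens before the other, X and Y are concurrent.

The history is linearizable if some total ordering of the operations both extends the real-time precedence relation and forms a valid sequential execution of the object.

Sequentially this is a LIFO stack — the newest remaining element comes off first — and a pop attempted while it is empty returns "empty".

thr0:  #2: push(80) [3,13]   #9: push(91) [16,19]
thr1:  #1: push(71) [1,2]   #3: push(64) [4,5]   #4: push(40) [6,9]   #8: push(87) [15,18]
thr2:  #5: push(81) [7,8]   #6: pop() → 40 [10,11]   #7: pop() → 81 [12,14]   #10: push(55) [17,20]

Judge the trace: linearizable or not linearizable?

witness order: #1, #2, #3, #5, #4, #6, #7, #8, #9, #10
1. #1 push(71), leaving stack <71>
2. #2 push(80), leaving stack <71,80>
3. #3 push(64), leaving stack <71,80,64>
4. #5 push(81), leaving stack <71,80,64,81>
5. #4 push(40), leaving stack <71,80,64,81,40>
6. #6 pop() → 40, leaving stack <71,80,64,81>
7. #7 pop() → 81, leaving stack <71,80,64>
8. #8 push(87), leaving stack <71,80,64,87>
9. #9 push(91), leaving stack <71,80,64,87,91>
10. #10 push(55), leaving stack <71,80,64,87,91,55>

linearizable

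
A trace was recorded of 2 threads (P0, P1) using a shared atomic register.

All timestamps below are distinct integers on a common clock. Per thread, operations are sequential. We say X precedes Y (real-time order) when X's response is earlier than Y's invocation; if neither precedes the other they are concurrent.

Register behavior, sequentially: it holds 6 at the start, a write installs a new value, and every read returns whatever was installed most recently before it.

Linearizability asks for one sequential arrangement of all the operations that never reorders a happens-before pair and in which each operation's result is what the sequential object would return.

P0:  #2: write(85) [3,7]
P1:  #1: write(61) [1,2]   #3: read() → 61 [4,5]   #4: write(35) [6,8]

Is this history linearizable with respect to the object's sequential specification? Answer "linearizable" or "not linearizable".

one valid linearization: #1, #3, #2, #4
1. #1 write(61), leaving value 61
2. #3 read() → 61, leaving value 61
3. #2 write(85), leaving value 85
4. #4 write(35), leaving value 35

linearizable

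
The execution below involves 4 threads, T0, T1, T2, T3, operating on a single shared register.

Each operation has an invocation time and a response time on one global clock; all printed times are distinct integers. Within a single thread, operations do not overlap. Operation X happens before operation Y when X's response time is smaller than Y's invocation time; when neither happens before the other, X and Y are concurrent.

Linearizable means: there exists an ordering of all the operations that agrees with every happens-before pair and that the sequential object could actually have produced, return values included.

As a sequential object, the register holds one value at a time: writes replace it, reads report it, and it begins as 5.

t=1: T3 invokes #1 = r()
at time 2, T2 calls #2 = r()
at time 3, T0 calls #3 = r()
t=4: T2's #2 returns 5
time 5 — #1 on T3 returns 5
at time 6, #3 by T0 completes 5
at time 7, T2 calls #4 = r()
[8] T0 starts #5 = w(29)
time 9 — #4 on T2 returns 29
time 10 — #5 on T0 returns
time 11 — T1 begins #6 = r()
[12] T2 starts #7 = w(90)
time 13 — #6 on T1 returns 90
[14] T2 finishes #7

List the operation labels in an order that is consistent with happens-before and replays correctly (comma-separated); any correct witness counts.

#1, #2, #3, #5, #4, #7, #6

1. #1 r() → 5, leaving value 5
2. #2 r() → 5, leaving value 5
3. #3 r() → 5, leaving value 5
4. #5 w(29), leaving value 29
5. #4 r() → 29, leaving value 29
6. #7 w(90), leaving value 90
7. #6 r() → 90, leaving value 90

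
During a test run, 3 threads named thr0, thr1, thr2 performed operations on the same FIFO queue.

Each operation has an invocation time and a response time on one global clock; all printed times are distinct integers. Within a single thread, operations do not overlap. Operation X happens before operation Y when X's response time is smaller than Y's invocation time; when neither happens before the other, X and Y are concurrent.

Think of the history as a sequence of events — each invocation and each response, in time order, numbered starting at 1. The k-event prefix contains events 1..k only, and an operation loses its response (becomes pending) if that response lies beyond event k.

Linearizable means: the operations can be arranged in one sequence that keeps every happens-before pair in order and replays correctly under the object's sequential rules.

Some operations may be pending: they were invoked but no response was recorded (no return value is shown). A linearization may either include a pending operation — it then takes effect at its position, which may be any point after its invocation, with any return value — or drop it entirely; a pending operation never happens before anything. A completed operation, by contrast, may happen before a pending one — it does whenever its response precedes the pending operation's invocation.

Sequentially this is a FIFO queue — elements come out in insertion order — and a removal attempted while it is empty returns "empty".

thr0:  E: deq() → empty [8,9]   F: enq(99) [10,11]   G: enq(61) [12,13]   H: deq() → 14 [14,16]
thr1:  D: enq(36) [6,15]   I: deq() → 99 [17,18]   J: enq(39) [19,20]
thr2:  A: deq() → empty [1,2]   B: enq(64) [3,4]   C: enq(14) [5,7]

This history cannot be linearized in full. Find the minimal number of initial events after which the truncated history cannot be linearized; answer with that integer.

events 1..8 are linearizable, e.g. via A, B, C:
after step 1 (A deq() → empty): queue <>
after step 2 (B enq(64)): queue <64>
after step 3 (C enq(14)): queue <64,14>
once event 9 joins (E's response, time 9), exhaustive search finds no witness
no escape via the 1 pending operation (D): every completion choice fails
e.g. A, B, C, E (pending dropped): illegal at step 4, since E deq() → empty cannot apply there

9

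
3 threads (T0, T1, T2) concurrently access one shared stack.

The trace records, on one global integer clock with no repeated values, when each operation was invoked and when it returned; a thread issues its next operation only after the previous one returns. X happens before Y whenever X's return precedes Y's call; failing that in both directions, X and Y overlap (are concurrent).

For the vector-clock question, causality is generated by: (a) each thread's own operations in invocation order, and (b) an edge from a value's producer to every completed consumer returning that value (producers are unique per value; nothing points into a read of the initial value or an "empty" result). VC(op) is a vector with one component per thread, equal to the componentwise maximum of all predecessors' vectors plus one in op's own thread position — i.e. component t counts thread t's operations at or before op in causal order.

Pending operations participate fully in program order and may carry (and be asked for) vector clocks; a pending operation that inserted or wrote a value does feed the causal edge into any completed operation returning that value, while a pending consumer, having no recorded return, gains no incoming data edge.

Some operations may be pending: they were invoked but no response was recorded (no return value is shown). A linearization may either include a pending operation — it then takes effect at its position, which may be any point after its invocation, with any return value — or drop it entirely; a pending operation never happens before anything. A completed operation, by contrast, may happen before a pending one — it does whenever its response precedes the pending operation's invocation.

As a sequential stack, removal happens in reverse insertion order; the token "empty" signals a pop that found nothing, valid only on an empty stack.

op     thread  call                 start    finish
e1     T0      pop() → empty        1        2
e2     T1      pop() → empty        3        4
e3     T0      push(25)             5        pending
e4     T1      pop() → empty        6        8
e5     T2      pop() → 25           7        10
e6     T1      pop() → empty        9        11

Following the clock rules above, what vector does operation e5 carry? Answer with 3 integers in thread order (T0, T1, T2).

invoked at 3, e2 has no predecessors; its own T1 bump gives (0, 1, 0)
invoked at 1, e1 has no predecessors; its own T0 bump gives (1, 0, 0)
merge at e4 (invoked 6): VC(e2)=(0, 1, 0), own-thread bump on T1 → (0, 2, 0)
merge at e3 (invoked 5): VC(e1)=(1, 0, 0), own-thread bump on T0 → (2, 0, 0)
merge at e6 (invoked 9): VC(e4)=(0, 2, 0), own-thread bump on T1 → (0, 3, 0)
merge at e5 (invoked 7): VC(e3)=(2, 0, 0), own-thread bump on T2 → (2, 0, 1)
target: VC(e5) = (2, 0, 1)

(2, 0, 1)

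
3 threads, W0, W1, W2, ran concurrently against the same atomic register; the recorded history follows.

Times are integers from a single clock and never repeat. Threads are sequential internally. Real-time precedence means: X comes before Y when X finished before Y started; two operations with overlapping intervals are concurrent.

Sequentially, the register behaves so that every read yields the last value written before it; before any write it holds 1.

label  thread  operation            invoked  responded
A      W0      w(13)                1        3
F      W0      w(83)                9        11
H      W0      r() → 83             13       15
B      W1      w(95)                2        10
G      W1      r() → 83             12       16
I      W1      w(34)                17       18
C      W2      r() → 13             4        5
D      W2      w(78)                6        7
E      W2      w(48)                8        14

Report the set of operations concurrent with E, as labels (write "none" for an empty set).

overlap test against E [8,14]: concurrent iff the interval meets 8..14
A [1,3]: before
B [2,10]: concurrent
C [4,5]: before
D [6,7]: before
F [9,11]: concurrent
G [12,16]: concurrent
H [13,15]: concurrent
I [17,18]: after

B, F, G, H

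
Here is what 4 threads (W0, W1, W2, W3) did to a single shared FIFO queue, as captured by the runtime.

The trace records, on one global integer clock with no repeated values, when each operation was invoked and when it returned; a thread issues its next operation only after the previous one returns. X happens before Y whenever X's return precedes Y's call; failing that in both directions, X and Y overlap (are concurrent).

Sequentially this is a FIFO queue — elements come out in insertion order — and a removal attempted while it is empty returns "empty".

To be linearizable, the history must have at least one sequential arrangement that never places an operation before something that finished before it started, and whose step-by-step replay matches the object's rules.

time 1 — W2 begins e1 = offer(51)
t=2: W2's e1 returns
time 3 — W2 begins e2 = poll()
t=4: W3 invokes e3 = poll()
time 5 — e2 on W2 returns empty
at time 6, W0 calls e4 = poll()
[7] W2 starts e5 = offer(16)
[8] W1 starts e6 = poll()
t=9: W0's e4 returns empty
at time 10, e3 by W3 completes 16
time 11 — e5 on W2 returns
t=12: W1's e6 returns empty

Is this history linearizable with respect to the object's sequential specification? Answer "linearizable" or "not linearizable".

not linearizable

the violation lands at event 10, e3's response at time 10: events 1..9 linearize, events 1..10 do not
all 3 real-time-respecting orders fail — 4 completed FIFO queue operations, no legal replay
including or dropping the 2 pending operations (e5, e6) in any combination fails
e.g. e1, e2, e3, e4 (pending dropped): illegal at step 2, since e2 poll() → empty cannot apply there
e.g. e1, e2, e4, e3 (pending dropped): illegal at step 2, since e2 poll() → empty cannot apply there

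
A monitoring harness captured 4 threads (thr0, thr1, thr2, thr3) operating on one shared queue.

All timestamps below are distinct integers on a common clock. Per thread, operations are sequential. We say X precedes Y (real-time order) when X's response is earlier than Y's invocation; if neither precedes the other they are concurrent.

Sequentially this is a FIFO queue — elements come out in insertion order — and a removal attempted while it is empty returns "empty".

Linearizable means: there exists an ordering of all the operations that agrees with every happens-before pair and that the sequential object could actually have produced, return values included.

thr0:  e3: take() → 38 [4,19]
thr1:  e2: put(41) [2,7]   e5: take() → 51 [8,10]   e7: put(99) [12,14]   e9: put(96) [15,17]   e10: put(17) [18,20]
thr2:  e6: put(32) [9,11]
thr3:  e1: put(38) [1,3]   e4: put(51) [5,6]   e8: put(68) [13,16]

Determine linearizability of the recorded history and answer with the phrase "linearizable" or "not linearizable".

witness order: e1, e3, e4, e2, e5, e6, e7, e8, e9, e10
step 1: e1 put(38) — queue <38>
step 2: e3 take() → 38 — queue <>
step 3: e4 put(51) — queue <51>
step 4: e2 put(41) — queue <51,41>
step 5: e5 take() → 51 — queue <41>
step 6: e6 put(32) — queue <41,32>
step 7: e7 put(99) — queue <41,32,99>
step 8: e8 put(68) — queue <41,32,99,68>
step 9: e9 put(96) — queue <41,32,99,68,96>
step 10: e10 put(17) — queue <41,32,99,68,96,17>

linearizable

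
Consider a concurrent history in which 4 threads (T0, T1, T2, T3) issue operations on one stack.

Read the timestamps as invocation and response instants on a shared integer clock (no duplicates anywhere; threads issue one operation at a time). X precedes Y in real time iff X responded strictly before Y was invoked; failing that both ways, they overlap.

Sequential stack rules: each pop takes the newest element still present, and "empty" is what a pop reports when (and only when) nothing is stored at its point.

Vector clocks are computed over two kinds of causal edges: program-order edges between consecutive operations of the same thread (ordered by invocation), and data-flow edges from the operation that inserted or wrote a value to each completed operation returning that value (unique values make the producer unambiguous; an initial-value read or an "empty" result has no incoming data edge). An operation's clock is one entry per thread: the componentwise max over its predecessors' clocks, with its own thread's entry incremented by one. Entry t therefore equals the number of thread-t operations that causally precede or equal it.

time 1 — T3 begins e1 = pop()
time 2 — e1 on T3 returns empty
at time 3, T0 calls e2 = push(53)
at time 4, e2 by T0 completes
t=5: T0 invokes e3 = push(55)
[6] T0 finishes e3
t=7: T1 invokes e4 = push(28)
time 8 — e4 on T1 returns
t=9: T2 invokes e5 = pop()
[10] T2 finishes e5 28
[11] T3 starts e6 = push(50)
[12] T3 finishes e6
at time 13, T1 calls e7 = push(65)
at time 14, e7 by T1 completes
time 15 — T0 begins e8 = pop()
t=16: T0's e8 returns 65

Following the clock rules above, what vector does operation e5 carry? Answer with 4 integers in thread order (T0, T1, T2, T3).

(0, 1, 1, 0)

e1 (invocation 1): nothing precedes it; T3's component alone gives (0, 0, 0, 1)
e4 (invocation 7): nothing precedes it; T1's component alone gives (0, 1, 0, 0)
e2 (invocation 3): nothing precedes it; T0's component alone gives (1, 0, 0, 0)
e6 (invocation 11): componentwise max over VC(e1)=(0, 0, 0, 1), +1 at T3, giving (0, 0, 0, 2)
e5 (invocation 9): componentwise max over VC(e4)=(0, 1, 0, 0), +1 at T2, giving (0, 1, 1, 0)
e7 (invocation 13): componentwise max over VC(e4)=(0, 1, 0, 0), +1 at T1, giving (0, 2, 0, 0)
e3 (invocation 5): componentwise max over VC(e2)=(1, 0, 0, 0), +1 at T0, giving (2, 0, 0, 0)
e8 (invocation 15): componentwise max over VC(e3)=(2, 0, 0, 0), VC(e7)=(0, 2, 0, 0), +1 at T0, giving (3, 2, 0, 0)
target: VC(e5) = (0, 1, 1, 0)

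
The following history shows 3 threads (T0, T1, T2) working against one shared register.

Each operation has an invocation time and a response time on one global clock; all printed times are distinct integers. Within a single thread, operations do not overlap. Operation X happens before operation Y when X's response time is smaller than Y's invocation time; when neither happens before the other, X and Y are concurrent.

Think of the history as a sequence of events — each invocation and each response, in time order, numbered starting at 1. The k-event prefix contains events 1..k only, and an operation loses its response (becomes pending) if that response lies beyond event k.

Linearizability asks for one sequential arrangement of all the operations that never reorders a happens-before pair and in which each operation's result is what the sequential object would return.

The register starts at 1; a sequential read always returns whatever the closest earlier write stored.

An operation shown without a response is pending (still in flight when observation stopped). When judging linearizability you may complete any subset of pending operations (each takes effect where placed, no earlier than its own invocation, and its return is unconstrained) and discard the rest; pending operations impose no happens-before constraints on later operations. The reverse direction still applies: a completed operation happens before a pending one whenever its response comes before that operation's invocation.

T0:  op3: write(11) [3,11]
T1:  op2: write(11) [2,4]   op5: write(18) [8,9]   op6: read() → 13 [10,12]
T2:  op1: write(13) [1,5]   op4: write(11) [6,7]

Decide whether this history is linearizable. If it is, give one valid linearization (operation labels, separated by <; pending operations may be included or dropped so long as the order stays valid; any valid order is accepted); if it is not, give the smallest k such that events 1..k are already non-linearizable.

not linearizable — minimal violating prefix: 12 events

the violation lands at event 12, op6's response at time 12: events 1..11 linearize, events 1..12 do not
every one of the 12 real-time-consistent orders over 6 completed register ops fails the sequential spec
one such order, op1, op2, op3, op4, op5, op6, breaks at step 6 where op6 read() → 13 is illegal
one such order, op1, op2, op4, op3, op5, op6, breaks at step 6 where op6 read() → 13 is illegal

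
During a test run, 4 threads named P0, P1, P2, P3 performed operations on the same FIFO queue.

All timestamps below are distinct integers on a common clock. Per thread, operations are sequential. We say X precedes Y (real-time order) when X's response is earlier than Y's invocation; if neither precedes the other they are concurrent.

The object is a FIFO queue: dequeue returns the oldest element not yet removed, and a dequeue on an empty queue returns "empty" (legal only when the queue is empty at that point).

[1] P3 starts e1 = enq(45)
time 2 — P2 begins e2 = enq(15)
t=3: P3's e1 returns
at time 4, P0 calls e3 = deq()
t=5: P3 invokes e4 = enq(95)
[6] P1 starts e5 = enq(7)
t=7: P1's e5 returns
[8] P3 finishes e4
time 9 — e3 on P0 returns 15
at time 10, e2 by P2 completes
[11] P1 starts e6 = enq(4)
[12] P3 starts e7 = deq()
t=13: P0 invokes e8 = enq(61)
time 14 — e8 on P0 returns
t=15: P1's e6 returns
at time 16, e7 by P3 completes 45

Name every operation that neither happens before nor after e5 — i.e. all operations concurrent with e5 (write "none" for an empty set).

e2, e3, e4

e5 spans [6,7]; an op avoiding the whole window 6..7 is ordered, any other is concurrent
e1 [1,3]: before
e2 [2,10]: concurrent
e3 [4,9]: concurrent
e4 [5,8]: concurrent
e6 [11,15]: after
e7 [12,16]: after
e8 [13,14]: after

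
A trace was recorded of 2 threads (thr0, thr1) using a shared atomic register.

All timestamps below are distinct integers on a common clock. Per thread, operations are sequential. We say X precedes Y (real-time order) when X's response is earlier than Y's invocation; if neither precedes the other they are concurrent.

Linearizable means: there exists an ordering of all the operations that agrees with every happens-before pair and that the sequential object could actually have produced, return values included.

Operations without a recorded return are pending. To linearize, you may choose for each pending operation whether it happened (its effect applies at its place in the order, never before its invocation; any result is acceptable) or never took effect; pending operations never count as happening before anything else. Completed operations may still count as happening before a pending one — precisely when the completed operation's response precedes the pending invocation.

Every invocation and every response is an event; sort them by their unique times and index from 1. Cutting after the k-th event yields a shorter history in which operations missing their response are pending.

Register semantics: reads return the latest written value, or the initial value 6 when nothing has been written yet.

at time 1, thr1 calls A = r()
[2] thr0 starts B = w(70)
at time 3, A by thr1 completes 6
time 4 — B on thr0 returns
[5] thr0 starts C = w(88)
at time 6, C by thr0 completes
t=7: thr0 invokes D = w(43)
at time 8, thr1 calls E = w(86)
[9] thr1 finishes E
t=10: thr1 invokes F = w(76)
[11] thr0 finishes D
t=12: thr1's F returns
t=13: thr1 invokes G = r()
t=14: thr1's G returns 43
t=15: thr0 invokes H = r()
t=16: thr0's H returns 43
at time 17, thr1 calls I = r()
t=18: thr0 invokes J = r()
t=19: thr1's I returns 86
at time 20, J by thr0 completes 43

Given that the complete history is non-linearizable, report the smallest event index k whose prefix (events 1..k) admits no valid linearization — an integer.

events 1..18 are still linearizable — one witness is A, B, C, E, F, D, G, H:
after step 1 (A r() → 6): value 6
after step 2 (B w(70)): value 70
after step 3 (C w(88)): value 88
after step 4 (E w(86)): value 86
after step 5 (F w(76)): value 76
after step 6 (D w(43)): value 43
after step 7 (G r() → 43): value 43
after step 8 (H r() → 43): value 43
include event 19 — I responding at 19 — and every candidate order breaks
include/drop combinations of the 1 pending operation (J) were all tried; none helps
sample order A, B, C, D, E, F, G, H, I (pending dropped) stalls at step 7 — G r() → 43 has no legal effect
sample order A, B, C, E, D, F, G, H, I (pending dropped) stalls at step 7 — G r() → 43 has no legal effect

19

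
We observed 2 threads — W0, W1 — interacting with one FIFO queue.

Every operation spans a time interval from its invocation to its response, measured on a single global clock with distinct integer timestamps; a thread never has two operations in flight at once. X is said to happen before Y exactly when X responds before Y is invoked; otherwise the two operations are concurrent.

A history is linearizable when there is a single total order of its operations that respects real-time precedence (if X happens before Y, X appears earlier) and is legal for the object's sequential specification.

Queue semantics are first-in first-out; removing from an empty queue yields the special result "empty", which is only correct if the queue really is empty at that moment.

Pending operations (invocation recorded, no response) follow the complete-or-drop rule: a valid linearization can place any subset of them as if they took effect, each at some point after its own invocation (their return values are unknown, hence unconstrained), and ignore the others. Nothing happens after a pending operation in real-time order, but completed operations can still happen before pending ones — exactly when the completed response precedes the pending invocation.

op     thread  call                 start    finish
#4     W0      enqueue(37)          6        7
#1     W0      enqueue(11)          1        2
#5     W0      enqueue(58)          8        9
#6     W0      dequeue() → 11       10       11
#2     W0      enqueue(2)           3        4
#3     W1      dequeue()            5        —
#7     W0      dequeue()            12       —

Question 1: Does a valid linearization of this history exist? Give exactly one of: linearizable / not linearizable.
one valid linearization: #1, #2, #4, #5, #6
1. #1 enqueue(11), leaving queue <11>
2. #2 enqueue(2), leaving queue <11,2>
3. #4 enqueue(37), leaving queue <11,2,37>
4. #5 enqueue(58), leaving queue <11,2,37,58>
5. #6 dequeue() → 11, leaving queue <2,37,58>

linearizable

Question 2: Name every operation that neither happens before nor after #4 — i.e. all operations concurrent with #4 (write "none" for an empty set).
#4 runs from 6 to 7; window-overlapping ops are concurrent
#1 [1,2]: before
#2 [3,4]: before
#3 [5,…): concurrent
#5 [8,9]: after
#6 [10,11]: after
#7 [12,…): after

#3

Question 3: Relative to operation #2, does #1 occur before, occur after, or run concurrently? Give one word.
#1 spans [1,2], #2 spans [3,4]
resp(#1)=2 < inv(#2)=3

before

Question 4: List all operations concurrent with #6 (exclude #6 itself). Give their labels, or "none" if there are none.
#6 spans [10,11]; an op avoiding the whole window 10..11 is ordered, any other is concurrent
#1 [1,2]: before
#2 [3,4]: before
#3 [5,…): concurrent
#4 [6,7]: before
#5 [8,9]: before
#7 [12,…): after

#3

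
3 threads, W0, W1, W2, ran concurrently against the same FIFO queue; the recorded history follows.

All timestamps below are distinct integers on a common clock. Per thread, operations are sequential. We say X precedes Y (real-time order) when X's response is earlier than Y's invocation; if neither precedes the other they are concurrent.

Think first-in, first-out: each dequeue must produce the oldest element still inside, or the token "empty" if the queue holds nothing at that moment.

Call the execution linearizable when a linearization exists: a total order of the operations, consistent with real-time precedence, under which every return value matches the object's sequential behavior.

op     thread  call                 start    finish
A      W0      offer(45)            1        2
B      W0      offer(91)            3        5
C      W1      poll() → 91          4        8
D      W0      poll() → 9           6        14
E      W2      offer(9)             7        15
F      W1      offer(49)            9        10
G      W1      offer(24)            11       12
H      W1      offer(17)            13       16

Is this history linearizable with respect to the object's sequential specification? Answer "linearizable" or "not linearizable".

prefix check: 1..13 passes, 1..14 fails once D's time-14 response joins
every one of the 7 real-time-consistent orders over 6 completed FIFO queue ops fails the sequential spec
including or dropping the 2 pending operations (E, H) in any combination fails
e.g. A, B, C, D, F, G (pending dropped): illegal at step 3, since C poll() → 91 cannot apply there
e.g. A, B, C, F, D, G (pending dropped): illegal at step 3, since C poll() → 91 cannot apply there

not linearizable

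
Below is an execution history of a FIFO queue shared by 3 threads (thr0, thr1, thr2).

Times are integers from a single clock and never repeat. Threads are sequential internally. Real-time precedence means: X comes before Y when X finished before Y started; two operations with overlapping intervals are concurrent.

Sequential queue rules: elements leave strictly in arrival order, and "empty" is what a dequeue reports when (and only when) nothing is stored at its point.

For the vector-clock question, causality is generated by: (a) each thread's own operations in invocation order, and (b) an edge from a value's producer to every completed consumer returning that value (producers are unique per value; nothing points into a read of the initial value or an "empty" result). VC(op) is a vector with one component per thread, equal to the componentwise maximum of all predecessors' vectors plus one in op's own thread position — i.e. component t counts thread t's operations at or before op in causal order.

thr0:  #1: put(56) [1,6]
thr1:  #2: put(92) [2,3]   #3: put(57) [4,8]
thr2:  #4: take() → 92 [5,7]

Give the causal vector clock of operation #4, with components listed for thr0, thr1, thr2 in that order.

#2, invoked 2, has no incoming edges; only thr1's bump applies → (0, 1, 0)
#1, invoked 1, has no incoming edges; only thr0's bump applies → (1, 0, 0)
invoked at 5, #4 merges VC(#2)=(0, 1, 0) and bumps thr2's slot → (0, 1, 1)
invoked at 4, #3 merges VC(#2)=(0, 1, 0) and bumps thr1's slot → (0, 2, 0)
target: VC(#4) = (0, 1, 1)

(0, 1, 1)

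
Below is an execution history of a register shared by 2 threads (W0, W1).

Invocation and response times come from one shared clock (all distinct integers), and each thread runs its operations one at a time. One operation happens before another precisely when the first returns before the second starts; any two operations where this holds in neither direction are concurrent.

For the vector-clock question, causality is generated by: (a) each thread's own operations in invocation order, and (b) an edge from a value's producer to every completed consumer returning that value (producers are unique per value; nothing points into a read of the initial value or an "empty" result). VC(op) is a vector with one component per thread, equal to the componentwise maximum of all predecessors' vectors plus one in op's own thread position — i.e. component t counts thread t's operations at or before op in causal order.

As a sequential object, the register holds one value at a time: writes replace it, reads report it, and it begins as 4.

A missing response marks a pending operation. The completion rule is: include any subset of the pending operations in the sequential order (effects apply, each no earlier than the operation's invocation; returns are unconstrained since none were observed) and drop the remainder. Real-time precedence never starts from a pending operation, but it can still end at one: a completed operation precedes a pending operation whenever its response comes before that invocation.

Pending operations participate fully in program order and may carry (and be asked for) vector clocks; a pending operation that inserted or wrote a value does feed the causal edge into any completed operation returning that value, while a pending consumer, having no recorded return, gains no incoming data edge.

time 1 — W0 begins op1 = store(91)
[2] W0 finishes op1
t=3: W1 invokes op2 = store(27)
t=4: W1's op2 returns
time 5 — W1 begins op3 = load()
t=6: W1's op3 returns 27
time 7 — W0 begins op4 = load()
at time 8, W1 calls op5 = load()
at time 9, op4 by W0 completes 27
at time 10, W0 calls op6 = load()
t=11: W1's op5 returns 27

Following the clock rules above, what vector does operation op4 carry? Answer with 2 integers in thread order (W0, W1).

VC(op2, invoked at 3): no causal predecessors; +1 on W1 → (0, 1)
VC(op1, invoked at 1): no causal predecessors; +1 on W0 → (1, 0)
from VC(op2)=(0, 1), op3 (invoked 5) maxes components and bumps W1 → (0, 2)
from VC(op2)=(0, 1), VC(op3)=(0, 2), op5 (invoked 8) maxes components and bumps W1 → (0, 3)
from VC(op1)=(1, 0), VC(op2)=(0, 1), op4 (invoked 7) maxes components and bumps W0 → (2, 1)
from VC(op4)=(2, 1), op6 (invoked 10) maxes components and bumps W0 → (3, 1)
target: VC(op4) = (2, 1)

(2, 1)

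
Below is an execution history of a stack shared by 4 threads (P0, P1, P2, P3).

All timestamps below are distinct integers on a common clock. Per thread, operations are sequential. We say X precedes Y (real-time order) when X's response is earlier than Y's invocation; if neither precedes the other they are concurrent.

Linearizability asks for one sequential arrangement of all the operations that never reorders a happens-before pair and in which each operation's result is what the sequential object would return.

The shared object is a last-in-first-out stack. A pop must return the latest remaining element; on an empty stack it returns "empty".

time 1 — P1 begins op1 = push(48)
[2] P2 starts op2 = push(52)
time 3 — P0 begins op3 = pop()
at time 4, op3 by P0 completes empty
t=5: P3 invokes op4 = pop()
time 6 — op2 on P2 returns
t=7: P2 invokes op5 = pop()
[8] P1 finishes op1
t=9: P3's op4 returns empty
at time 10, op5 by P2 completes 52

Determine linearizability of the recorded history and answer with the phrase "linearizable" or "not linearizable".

a witness: op3, op2, op5, op4, op1
after step 1 (op3 pop() → empty): stack <>
after step 2 (op2 push(52)): stack <52>
after step 3 (op5 pop() → 52): stack <>
after step 4 (op4 pop() → empty): stack <>
after step 5 (op1 push(48)): stack <48>

linearizable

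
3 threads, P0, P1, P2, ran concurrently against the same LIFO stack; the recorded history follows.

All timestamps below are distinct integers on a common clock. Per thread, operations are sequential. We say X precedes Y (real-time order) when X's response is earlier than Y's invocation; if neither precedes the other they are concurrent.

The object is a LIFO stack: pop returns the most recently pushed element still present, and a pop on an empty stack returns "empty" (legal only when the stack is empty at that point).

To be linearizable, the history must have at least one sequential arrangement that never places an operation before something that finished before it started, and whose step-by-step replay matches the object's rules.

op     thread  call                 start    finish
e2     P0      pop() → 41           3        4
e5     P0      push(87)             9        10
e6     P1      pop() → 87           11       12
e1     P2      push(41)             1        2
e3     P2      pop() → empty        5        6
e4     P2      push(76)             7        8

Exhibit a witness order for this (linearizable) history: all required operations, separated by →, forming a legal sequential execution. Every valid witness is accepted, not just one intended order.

e1 → e2 → e3 → e4 → e5 → e6

1. e1 push(41), leaving stack <41>
2. e2 pop() → 41, leaving stack <>
3. e3 pop() → empty, leaving stack <>
4. e4 push(76), leaving stack <76>
5. e5 push(87), leaving stack <76,87>
6. e6 pop() → 87, leaving stack <76>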